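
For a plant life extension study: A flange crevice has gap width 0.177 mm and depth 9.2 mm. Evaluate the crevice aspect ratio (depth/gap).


Aspect ratio = depth / gap
Ratio = 9.2 / 0.177 = 52.0

52.0


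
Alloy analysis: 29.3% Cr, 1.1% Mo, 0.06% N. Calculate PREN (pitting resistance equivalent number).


Apply the PREN formula: PREN = Cr + 3.3*Mo + 16*N
PREN = 29.3 + 3.3*1.1 + 16*0.06
PREN = 29.3 + 3.63 + 0.96 = 33.89

33.89


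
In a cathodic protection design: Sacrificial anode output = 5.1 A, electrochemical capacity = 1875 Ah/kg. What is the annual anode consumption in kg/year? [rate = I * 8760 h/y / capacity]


Annual consumption = current * hours per year / capacity
Rate = 5.1 * 8760 / 1875 = 23.8 kg/year

23.8 kg/year


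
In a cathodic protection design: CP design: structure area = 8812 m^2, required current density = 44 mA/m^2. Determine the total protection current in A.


I = area * current density, then convert mA → A (÷1000)
I = 8812 * 44 / 1000 = 387.73 A

387.73 A


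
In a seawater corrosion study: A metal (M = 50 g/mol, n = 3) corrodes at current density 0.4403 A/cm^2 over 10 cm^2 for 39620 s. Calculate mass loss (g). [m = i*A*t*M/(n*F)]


Apply Faraday's law: m = i*A*t*M / (n*F)
Total charge passed Q = i*A*t = 0.4403*10*39620 = 174446.86 C
m = Q*M/(n*F) = 174446.86*50/(3*96485) = 30.1337 g

30.1337 g


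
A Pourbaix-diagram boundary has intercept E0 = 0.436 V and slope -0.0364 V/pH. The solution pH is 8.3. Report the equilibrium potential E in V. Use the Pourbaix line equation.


Apply the Pourbaix line equation: E = E0 + slope*pH
E = 0.436 + (-0.0364)*8.3 = 0.436 + (-0.30212) = 0.13388 V
Rounded to 3 decimal places: E = 0.134 V

0.134 V


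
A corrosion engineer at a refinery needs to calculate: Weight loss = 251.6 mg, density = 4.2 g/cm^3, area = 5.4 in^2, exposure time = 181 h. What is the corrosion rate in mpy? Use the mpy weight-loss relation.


Apply the mpy weight-loss relation: CR = 534 * W / (D * A * T)
Numerator: 534 * 251.6 = 134354.4
Denominator: 4.2 * 5.4 * 181 = 4105.08
CR = 134354.4 / 4105.08 = 32.729 mpy

32.729 mpy


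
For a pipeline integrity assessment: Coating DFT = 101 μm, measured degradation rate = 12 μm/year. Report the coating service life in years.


Service life = thickness / degradation rate
Life = 101 / 12 = 8.4 years

8.4 years


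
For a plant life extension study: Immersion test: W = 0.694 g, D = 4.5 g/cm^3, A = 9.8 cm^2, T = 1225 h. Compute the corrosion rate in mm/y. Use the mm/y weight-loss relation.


Apply the mm/y weight-loss relation: CR = 87600 * W / (D * A * T)
Numerator: 87600 * 0.694 = 60794.4
Denominator: 4.5 * 9.8 * 1225 = 54022.5
CR = 60794.4 / 54022.5 = 1.1254 mm/y

1.1254 mm/y


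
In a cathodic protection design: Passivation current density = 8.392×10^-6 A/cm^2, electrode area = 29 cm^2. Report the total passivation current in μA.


I = i_pass * A, then convert A → μA (×10^6)
I = 8.392×10^-6 * 29 * 10^6 = 243.37 μA

243.37 μA


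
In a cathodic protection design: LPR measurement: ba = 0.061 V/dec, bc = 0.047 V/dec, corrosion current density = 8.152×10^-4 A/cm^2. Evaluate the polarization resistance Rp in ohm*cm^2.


Apply the Stern-Geary equation: Rp = ba*bc / (2.303*icorr*(ba+bc))
ba*bc = 0.061*0.047 = 0.002867
ba+bc = 0.108; 2.303*icorr*(ba+bc) = 2.303*8.152×10^-4*0.108 = 2.027598×10^-4
Rp = 0.002867 / 2.027598×10^-4 = 14.14 ohm*cm^2

14.14 ohm*cm^2


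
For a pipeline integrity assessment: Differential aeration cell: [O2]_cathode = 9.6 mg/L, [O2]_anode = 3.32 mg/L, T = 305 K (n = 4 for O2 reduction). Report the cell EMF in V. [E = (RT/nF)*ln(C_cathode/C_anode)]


Apply the Nernst concentration-cell relation: E = (RT/nF)*ln(C_cathode/C_anode)
RT/nF = 8.314*305/(4*96485) = 0.00657037 V
ln(9.6/3.32) = 1.0618
E = 0.00657037 * 1.0618 = 0.00698 V

0.00698 V


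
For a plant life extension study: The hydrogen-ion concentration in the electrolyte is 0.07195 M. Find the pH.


pH = −log10[H+]
pH = −log10(0.07195) = 1.14

1.14


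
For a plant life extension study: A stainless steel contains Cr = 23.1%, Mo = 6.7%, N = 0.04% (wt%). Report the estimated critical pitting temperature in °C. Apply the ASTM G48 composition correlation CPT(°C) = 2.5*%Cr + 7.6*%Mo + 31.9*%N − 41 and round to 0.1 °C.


Apply the ASTM G48 empirical CPT estimate: CPT(°C) = 2.5*%Cr + 7.6*%Mo + 31.9*%N − 41
2.5*23.1 = 57.75; 7.6*6.7 = 50.92; 31.9*0.04 = 1.276
CPT = 57.75 + 50.92 + 1.276 − 41 = 68.946 °C
Rounded to 0.1 °C: CPT ≈ 68.9 °C

68.9 °C


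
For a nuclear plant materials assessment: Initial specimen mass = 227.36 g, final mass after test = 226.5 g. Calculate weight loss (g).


Weight loss = initial − final
WL = 227.36 − 226.5 = 0.86 g

0.86 g


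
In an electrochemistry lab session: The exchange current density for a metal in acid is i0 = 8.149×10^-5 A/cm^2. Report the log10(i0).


i0 = 8.149×10^-5 A/cm^2
log10(i0) = -4.089

-4.089


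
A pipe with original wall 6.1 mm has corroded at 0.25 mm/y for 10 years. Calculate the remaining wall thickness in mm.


Remaining wall = original − CR × time
t = 6.1 − 0.25*10 = 6.1 − 2.5 = 3.6 mm

3.6 mm


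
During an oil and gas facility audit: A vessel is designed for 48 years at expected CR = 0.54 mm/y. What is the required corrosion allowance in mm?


Corrosion allowance = CR × design life
CA = 0.54 * 48 = 25.92 mm

25.92 mm


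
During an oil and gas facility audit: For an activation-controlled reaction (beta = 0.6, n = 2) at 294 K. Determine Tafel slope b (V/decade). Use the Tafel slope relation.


Apply the Tafel slope relation: b = 2.303*R*T/(beta*n*F)
Numerator: 2.303 * 8.314 * 294 = 5629.26
Denominator: 0.6 * 2 * 96485 = 115782.0
b = 5629.26 / 115782.0 = 0.0486 V/decade

0.0486 V/decade


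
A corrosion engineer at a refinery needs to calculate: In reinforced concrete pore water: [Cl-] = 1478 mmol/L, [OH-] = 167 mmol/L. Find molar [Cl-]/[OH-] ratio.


Threshold parameter = [Cl-] / [OH-] (molar basis; both in mmol/L, so units cancel)
Ratio = 1478 / 167 = 8.85

8.85


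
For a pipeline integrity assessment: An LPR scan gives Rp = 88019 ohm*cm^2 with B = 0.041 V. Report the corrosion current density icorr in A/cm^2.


Apply the Stern-Geary relation: icorr = B / Rp
icorr = 0.041 / 88019 = 4.658×10^-7 A/cm^2

4.658×10^-7 A/cm^2


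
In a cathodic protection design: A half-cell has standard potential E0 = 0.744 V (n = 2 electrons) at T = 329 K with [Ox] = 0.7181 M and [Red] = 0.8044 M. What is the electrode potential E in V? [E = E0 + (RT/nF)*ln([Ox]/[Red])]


Apply the Nernst equation: E = E0 + (RT/nF)*ln([Ox]/[Red])
Step 1: RT/nF = 8.314*329/(2*96485) = 0.01417477 V
Step 2: [Ox]/[Red] = 0.7181/0.8044 = 0.892715
Step 3: ln(0.892715) = -0.113488
Step 4: correction = 0.01417477 * -0.113488 = -0.0016 V
E = 0.744 + -0.0016 = 0.7424 V

0.7424 V


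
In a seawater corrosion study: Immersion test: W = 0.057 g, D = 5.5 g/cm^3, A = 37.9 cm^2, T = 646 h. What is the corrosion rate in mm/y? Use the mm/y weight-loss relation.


Apply the mm/y weight-loss relation: CR = 87600 * W / (D * A * T)
Numerator: 87600 * 0.057 = 4993.2
Denominator: 5.5 * 37.9 * 646 = 134658.7
CR = 4993.2 / 134658.7 = 0.03708 mm/y

0.03708 mm/y


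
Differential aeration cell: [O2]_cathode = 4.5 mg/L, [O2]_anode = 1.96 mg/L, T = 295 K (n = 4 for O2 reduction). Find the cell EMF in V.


Apply the Nernst concentration-cell relation: E = (RT/nF)*ln(C_cathode/C_anode)
RT/nF = 8.314*295/(4*96485) = 0.00635495 V
ln(4.5/1.96) = 0.83113
E = 0.00635495 * 0.83113 = 0.00528 V

0.00528 V


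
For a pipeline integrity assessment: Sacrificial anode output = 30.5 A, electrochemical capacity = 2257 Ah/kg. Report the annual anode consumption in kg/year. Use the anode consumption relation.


Annual consumption = current * hours per year / capacity
Rate = 30.5 * 8760 / 2257 = 118.4 kg/year

118.4 kg/year


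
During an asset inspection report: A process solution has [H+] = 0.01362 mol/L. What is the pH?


pH = −log10[H+]
pH = −log10(0.01362) = 1.87

1.87


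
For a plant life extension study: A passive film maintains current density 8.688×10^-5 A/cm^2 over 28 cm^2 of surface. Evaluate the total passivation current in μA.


I = i_pass * A, then convert A → μA (×10^6)
I = 8.688×10^-5 * 28 * 10^6 = 2432.64 μA

2432.64 μA


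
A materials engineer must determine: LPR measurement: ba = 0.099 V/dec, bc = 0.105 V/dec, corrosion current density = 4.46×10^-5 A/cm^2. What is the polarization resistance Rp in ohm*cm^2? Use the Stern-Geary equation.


Apply the Stern-Geary equation: Rp = ba*bc / (2.303*icorr*(ba+bc))
ba*bc = 0.099*0.105 = 0.010395
ba+bc = 0.204; 2.303*icorr*(ba+bc) = 2.303*4.46×10^-5*0.204 = 2.0953615×10^-5
Rp = 0.010395 / 2.0953615×10^-5 = 496.1 ohm*cm^2

496.1 ohm*cm^2


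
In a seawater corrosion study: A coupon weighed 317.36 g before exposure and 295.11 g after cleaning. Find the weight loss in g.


Weight loss = initial − final
WL = 317.36 − 295.11 = 22.25 g

22.25 g


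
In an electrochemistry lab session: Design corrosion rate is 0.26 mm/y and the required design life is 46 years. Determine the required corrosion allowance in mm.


Corrosion allowance = CR × design life
CA = 0.26 * 46 = 11.96 mm

11.96 mm


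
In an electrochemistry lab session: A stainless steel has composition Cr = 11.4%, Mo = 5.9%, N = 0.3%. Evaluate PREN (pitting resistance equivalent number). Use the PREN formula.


Apply the PREN formula: PREN = Cr + 3.3*Mo + 16*N
PREN = 11.4 + 3.3*5.9 + 16*0.3
PREN = 11.4 + 19.47 + 4.8 = 35.67

35.67


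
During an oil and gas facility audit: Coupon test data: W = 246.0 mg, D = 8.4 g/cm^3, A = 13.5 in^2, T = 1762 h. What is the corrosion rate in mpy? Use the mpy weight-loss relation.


Apply the mpy weight-loss relation: CR = 534 * W / (D * A * T)
Numerator: 534 * 246.0 = 131364.0
Denominator: 8.4 * 13.5 * 1762 = 199810.8
CR = 131364.0 / 199810.8 = 0.6574 mpy

0.6574 mpy


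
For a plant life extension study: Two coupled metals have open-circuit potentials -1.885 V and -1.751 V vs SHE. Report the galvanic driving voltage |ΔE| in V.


Driving voltage is the absolute potential difference.
|ΔE| = |-1.885 − (-1.751)| = 0.134 V

0.134 V


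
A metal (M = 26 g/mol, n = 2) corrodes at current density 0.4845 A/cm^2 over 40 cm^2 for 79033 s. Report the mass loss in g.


Apply Faraday's law: m = i*A*t*M / (n*F)
Total charge passed Q = i*A*t = 0.4845*40*79033 = 1531659.54 C
m = Q*M/(n*F) = 1531659.54*26/(2*96485) = 206.36963 g

206.36963 g


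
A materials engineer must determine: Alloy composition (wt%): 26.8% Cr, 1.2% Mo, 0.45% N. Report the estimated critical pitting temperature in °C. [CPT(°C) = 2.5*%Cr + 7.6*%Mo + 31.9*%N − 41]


Apply the ASTM G48 empirical CPT estimate: CPT(°C) = 2.5*%Cr + 7.6*%Mo + 31.9*%N − 41
2.5*26.8 = 67; 7.6*1.2 = 9.12; 31.9*0.45 = 14.355
CPT = 67 + 9.12 + 14.355 − 41 = 49.475 °C
Rounded to 0.1 °C: CPT ≈ 49.5 °C

49.5 °C


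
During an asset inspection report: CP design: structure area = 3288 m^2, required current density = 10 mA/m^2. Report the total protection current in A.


I = area * current density, then convert mA → A (÷1000)
I = 3288 * 10 / 1000 = 32.88 A

32.88 A


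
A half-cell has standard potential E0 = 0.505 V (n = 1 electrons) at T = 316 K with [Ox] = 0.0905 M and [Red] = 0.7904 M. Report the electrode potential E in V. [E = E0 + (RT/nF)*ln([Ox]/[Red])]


Apply the Nernst equation: E = E0 + (RT/nF)*ln([Ox]/[Red])
Step 1: RT/nF = 8.314*316/(1*96485) = 0.02722935 V
Step 2: [Ox]/[Red] = 0.0905/0.7904 = 0.114499
Step 3: ln(0.114499) = -2.167189
Step 4: correction = 0.02722935 * -2.167189 = -0.059 V
E = 0.505 + -0.059 = 0.446 V

0.446 V


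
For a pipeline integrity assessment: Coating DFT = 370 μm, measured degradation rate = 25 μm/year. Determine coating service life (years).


Service life = thickness / degradation rate
Life = 370 / 25 = 14.8 years

14.8 years


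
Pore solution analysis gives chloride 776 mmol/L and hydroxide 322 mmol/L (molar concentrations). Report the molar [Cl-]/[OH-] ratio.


Threshold parameter = [Cl-] / [OH-] (molar basis; both in mmol/L, so units cancel)
Ratio = 776 / 322 = 2.41

2.41


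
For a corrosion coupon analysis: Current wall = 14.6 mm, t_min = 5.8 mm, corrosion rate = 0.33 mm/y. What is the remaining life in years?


Apply the remaining-life relation: RL = (t_current − t_min) / CR
RL = (14.6 − 5.8) / 0.33 = 8.8 / 0.33 = 26.7 years

26.7 years


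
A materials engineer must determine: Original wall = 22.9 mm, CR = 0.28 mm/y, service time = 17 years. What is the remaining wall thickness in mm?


Remaining wall = original − CR × time
t = 22.9 − 0.28*17 = 22.9 − 4.76 = 18.14 mm

18.14 mm


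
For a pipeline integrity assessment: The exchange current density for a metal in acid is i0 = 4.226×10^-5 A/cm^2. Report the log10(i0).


i0 = 4.226×10^-5 A/cm^2
log10(i0) = -4.374

-4.374


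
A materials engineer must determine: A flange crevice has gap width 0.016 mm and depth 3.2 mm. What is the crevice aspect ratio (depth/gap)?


Aspect ratio = depth / gap
Ratio = 3.2 / 0.016 = 200.0

200.0


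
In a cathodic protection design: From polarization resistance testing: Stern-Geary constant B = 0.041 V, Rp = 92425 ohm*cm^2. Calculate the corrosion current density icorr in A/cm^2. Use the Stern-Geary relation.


Apply the Stern-Geary relation: icorr = B / Rp
icorr = 0.041 / 92425 = 4.436×10^-7 A/cm^2

4.436×10^-7 A/cm^2


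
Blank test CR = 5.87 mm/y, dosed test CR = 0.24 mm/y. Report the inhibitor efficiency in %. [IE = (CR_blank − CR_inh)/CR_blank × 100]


Apply the inhibitor-efficiency definition: IE = (CR_blank − CR_inh)/CR_blank × 100
IE = (5.87 − 0.24) / 5.87 × 100
IE = 5.63 / 5.87 × 100 = 95.9 %

95.9 %


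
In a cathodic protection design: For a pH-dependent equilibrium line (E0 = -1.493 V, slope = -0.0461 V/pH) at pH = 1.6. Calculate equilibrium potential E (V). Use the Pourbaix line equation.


Apply the Pourbaix line equation: E = E0 + slope*pH
E = -1.493 + (-0.0461)*1.6 = -1.493 + (-0.07376) = -1.56676 V
Rounded to 3 decimal places: E = -1.567 V

-1.567 V


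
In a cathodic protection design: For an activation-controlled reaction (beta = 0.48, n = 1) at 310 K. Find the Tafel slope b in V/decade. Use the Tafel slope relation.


Apply the Tafel slope relation: b = 2.303*R*T/(beta*n*F)
Numerator: 2.303 * 8.314 * 310 = 5935.61
Denominator: 0.48 * 1 * 96485 = 46312.8
b = 5935.61 / 46312.8 = 0.128 V/decade

0.128 V/decade


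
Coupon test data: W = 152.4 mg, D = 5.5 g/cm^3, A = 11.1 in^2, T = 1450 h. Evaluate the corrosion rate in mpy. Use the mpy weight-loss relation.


Apply the mpy weight-loss relation: CR = 534 * W / (D * A * T)
Numerator: 534 * 152.4 = 81381.6
Denominator: 5.5 * 11.1 * 1450 = 88522.5
CR = 81381.6 / 88522.5 = 0.919 mpy

0.919 mpy


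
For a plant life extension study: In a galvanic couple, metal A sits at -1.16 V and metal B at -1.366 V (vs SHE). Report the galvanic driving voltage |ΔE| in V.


Driving voltage is the absolute potential difference.
|ΔE| = |-1.16 − (-1.366)| = 0.206 V

0.206 V


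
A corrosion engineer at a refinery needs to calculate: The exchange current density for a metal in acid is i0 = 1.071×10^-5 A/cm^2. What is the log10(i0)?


i0 = 1.071×10^-5 A/cm^2
log10(i0) = -4.97

-4.97


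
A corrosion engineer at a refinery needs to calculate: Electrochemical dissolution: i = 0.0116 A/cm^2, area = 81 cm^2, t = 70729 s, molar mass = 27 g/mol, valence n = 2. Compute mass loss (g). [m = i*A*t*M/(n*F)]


Apply Faraday's law: m = i*A*t*M / (n*F)
Total charge passed Q = i*A*t = 0.0116*81*70729 = 66456.9684 C
m = Q*M/(n*F) = 66456.9684*27/(2*96485) = 9.29853 g

9.29853 g


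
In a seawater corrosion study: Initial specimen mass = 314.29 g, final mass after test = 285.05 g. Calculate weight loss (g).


Weight loss = initial − final
WL = 314.29 − 285.05 = 29.24 g

29.24 g


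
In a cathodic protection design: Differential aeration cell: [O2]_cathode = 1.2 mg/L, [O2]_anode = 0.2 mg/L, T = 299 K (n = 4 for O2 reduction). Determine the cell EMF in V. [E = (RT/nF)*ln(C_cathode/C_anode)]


Apply the Nernst concentration-cell relation: E = (RT/nF)*ln(C_cathode/C_anode)
RT/nF = 8.314*299/(4*96485) = 0.00644112 V
ln(1.2/0.2) = 1.79176
E = 0.00644112 * 1.79176 = 0.01154 V

0.01154 V


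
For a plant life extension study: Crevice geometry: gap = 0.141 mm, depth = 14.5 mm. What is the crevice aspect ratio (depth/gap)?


Aspect ratio = depth / gap
Ratio = 14.5 / 0.141 = 102.8

102.8


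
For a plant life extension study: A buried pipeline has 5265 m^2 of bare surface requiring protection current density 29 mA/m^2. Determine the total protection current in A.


I = area * current density, then convert mA → A (÷1000)
I = 5265 * 29 / 1000 = 152.69 A

152.69 A


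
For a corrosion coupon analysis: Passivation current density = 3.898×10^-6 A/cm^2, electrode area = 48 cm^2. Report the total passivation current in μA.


I = i_pass * A, then convert A → μA (×10^6)
I = 3.898×10^-6 * 48 * 10^6 = 187.1 μA

187.1 μA


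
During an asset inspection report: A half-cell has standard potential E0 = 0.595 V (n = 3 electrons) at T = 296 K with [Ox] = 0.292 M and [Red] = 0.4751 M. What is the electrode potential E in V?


Apply the Nernst equation: E = E0 + (RT/nF)*ln([Ox]/[Red])
Step 1: RT/nF = 8.314*296/(3*96485) = 0.00850199 V
Step 2: [Ox]/[Red] = 0.292/0.4751 = 0.614607
Step 3: ln(0.614607) = -0.486772
Step 4: correction = 0.00850199 * -0.486772 = -0.0041 V
E = 0.595 + -0.0041 = 0.5909 V

0.5909 V


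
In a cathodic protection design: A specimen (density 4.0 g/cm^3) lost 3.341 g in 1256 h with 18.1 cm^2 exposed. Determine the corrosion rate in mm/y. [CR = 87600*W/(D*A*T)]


Apply the mm/y weight-loss relation: CR = 87600 * W / (D * A * T)
Numerator: 87600 * 3.341 = 292671.6
Denominator: 4.0 * 18.1 * 1256 = 90934.4
CR = 292671.6 / 90934.4 = 3.2185 mm/y

3.2185 mm/y


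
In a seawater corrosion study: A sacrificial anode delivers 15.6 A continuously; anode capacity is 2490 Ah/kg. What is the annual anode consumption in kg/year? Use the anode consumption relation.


Annual consumption = current * hours per year / capacity
Rate = 15.6 * 8760 / 2490 = 54.9 kg/year

54.9 kg/year


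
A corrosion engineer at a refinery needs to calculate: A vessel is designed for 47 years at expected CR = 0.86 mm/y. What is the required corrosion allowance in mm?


Corrosion allowance = CR × design life
CA = 0.86 * 47 = 40.42 mm

40.42 mm


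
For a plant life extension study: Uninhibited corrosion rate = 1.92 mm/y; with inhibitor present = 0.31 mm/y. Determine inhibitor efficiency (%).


Apply the inhibitor-efficiency definition: IE = (CR_blank − CR_inh)/CR_blank × 100
IE = (1.92 − 0.31) / 1.92 × 100
IE = 1.61 / 1.92 × 100 = 83.9 %

83.9 %


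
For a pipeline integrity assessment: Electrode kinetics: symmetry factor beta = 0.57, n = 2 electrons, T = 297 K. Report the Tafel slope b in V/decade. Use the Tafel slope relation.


Apply the Tafel slope relation: b = 2.303*R*T/(beta*n*F)
Numerator: 2.303 * 8.314 * 297 = 5686.7
Denominator: 0.57 * 2 * 96485 = 109992.9
b = 5686.7 / 109992.9 = 0.0517 V/decade

0.0517 V/decade


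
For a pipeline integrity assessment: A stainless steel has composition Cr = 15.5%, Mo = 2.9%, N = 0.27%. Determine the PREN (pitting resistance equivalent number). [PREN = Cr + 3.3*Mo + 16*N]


Apply the PREN formula: PREN = Cr + 3.3*Mo + 16*N
PREN = 15.5 + 3.3*2.9 + 16*0.27
PREN = 15.5 + 9.57 + 4.32 = 29.39

29.39


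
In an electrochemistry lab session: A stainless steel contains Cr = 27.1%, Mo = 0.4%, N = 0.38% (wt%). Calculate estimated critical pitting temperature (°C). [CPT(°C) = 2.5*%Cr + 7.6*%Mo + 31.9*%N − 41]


Apply the ASTM G48 empirical CPT estimate: CPT(°C) = 2.5*%Cr + 7.6*%Mo + 31.9*%N − 41
2.5*27.1 = 67.75; 7.6*0.4 = 3.04; 31.9*0.38 = 12.122
CPT = 67.75 + 3.04 + 12.122 − 41 = 41.912 °C
Rounded to 0.1 °C: CPT ≈ 41.9 °C

41.9 °C


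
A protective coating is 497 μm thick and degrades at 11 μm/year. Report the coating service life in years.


Service life = thickness / degradation rate
Life = 497 / 11 = 45.2 years

45.2 years


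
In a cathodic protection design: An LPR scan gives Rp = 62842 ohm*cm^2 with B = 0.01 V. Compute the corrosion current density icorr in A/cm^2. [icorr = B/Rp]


Apply the Stern-Geary relation: icorr = B / Rp
icorr = 0.01 / 62842 = 1.591×10^-7 A/cm^2

1.591×10^-7 A/cm^2


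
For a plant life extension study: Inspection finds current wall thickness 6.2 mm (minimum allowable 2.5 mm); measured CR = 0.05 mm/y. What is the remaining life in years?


Apply the remaining-life relation: RL = (t_current − t_min) / CR
RL = (6.2 − 2.5) / 0.05 = 3.7 / 0.05 = 74.0 years

74.0 years


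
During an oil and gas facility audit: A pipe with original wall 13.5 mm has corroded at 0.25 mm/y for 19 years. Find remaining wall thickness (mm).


Remaining wall = original − CR × time
t = 13.5 − 0.25*19 = 13.5 − 4.75 = 8.75 mm

8.75 mm


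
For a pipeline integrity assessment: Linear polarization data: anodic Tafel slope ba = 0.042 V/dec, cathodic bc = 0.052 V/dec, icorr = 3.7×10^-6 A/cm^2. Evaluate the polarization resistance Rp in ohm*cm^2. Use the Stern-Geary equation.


Apply the Stern-Geary equation: Rp = ba*bc / (2.303*icorr*(ba+bc))
ba*bc = 0.042*0.052 = 0.002184
ba+bc = 0.094; 2.303*icorr*(ba+bc) = 2.303*3.7×10^-6*0.094 = 8.009834×10^-7
Rp = 0.002184 / 8.009834×10^-7 = 2726.65 ohm*cm^2

2726.65 ohm*cm^2


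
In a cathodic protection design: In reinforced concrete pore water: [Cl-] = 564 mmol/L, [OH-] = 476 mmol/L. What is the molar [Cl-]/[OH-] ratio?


Threshold parameter = [Cl-] / [OH-] (molar basis; both in mmol/L, so units cancel)
Ratio = 564 / 476 = 1.18

1.18


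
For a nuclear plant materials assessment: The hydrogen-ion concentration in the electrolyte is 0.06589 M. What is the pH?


pH = −log10[H+]
pH = −log10(0.06589) = 1.18

1.18


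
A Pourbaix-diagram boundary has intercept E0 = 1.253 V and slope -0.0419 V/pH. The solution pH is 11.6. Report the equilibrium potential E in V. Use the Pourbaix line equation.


Apply the Pourbaix line equation: E = E0 + slope*pH
E = 1.253 + (-0.0419)*11.6 = 1.253 + (-0.48604) = 0.76696 V
Rounded to 3 decimal places: E = 0.767 V

0.767 V


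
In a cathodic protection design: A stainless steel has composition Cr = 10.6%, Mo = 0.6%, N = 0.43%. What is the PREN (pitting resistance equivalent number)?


Apply the PREN formula: PREN = Cr + 3.3*Mo + 16*N
PREN = 10.6 + 3.3*0.6 + 16*0.43
PREN = 10.6 + 1.98 + 6.88 = 19.46

19.46


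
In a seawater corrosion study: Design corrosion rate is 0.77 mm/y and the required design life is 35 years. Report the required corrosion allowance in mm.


Corrosion allowance = CR × design life
CA = 0.77 * 35 = 26.95 mm

26.95 mm


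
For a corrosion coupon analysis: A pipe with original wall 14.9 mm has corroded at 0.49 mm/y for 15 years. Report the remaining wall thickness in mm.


Remaining wall = original − CR × time
t = 14.9 − 0.49*15 = 14.9 − 7.35 = 7.55 mm

7.55 mm


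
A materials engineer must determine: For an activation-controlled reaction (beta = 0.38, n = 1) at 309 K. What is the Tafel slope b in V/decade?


Apply the Tafel slope relation: b = 2.303*R*T/(beta*n*F)
Numerator: 2.303 * 8.314 * 309 = 5916.47
Denominator: 0.38 * 1 * 96485 = 36664.3
b = 5916.47 / 36664.3 = 0.161 V/decade

0.161 V/decade


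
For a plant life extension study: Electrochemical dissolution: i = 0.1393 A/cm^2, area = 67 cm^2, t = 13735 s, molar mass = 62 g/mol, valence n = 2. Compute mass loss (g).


Apply Faraday's law: m = i*A*t*M / (n*F)
Total charge passed Q = i*A*t = 0.1393*67*13735 = 128190.1285 C
m = Q*M/(n*F) = 128190.1285*62/(2*96485) = 41.1867 g

41.1867 g


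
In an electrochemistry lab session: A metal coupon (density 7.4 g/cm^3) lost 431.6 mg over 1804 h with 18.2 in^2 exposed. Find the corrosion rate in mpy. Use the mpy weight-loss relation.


Apply the mpy weight-loss relation: CR = 534 * W / (D * A * T)
Numerator: 534 * 431.6 = 230474.4
Denominator: 7.4 * 18.2 * 1804 = 242962.72
CR = 230474.4 / 242962.72 = 0.9486 mpy

0.9486 mpy


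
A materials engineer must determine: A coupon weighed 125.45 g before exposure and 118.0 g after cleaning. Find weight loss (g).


Weight loss = initial − final
WL = 125.45 − 118.0 = 7.45 g

7.45 g


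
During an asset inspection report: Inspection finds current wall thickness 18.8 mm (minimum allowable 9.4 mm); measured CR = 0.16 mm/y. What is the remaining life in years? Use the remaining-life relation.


Apply the remaining-life relation: RL = (t_current − t_min) / CR
RL = (18.8 − 9.4) / 0.16 = 9.4 / 0.16 = 58.8 years

58.8 years


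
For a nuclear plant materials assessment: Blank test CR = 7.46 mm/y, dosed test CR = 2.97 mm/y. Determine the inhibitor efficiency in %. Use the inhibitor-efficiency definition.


Apply the inhibitor-efficiency definition: IE = (CR_blank − CR_inh)/CR_blank × 100
IE = (7.46 − 2.97) / 7.46 × 100
IE = 4.49 / 7.46 × 100 = 60.2 %

60.2 %


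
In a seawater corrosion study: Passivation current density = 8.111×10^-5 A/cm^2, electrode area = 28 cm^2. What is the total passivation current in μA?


I = i_pass * A, then convert A → μA (×10^6)
I = 8.111×10^-5 * 28 * 10^6 = 2271.08 μA

2271.08 μA


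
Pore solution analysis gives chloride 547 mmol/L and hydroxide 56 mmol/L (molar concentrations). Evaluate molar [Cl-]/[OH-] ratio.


Threshold parameter = [Cl-] / [OH-] (molar basis; both in mmol/L, so units cancel)
Ratio = 547 / 56 = 9.77

9.77


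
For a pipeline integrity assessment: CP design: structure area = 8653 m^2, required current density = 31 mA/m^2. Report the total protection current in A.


I = area * current density, then convert mA → A (÷1000)
I = 8653 * 31 / 1000 = 268.24 A

268.24 A


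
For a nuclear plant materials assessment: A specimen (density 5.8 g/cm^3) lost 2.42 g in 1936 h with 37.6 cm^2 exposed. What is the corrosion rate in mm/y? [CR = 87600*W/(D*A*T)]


Apply the mm/y weight-loss relation: CR = 87600 * W / (D * A * T)
Numerator: 87600 * 2.42 = 211992.0
Denominator: 5.8 * 37.6 * 1936 = 422202.88
CR = 211992.0 / 422202.88 = 0.50211 mm/y

0.50211 mm/y


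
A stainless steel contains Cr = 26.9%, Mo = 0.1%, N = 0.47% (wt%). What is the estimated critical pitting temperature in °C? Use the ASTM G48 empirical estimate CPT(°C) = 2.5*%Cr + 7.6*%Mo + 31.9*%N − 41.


Apply the ASTM G48 empirical CPT estimate: CPT(°C) = 2.5*%Cr + 7.6*%Mo + 31.9*%N − 41
2.5*26.9 = 67.25; 7.6*0.1 = 0.76; 31.9*0.47 = 14.993
CPT = 67.25 + 0.76 + 14.993 − 41 = 42.003 °C
Rounded to 0.1 °C: CPT ≈ 42.0 °C

42.0 °C


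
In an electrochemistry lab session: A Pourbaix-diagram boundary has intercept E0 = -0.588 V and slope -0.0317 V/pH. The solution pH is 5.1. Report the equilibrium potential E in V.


Apply the Pourbaix line equation: E = E0 + slope*pH
E = -0.588 + (-0.0317)*5.1 = -0.588 + (-0.16167) = -0.74967 V
Rounded to 3 decimal places: E = -0.750 V

-0.750 V


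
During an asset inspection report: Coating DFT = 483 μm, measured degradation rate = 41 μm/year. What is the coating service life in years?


Service life = thickness / degradation rate
Life = 483 / 41 = 11.8 years

11.8 years


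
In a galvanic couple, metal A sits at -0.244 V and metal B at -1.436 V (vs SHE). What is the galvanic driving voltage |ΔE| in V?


Driving voltage is the absolute potential difference.
|ΔE| = |-0.244 − (-1.436)| = 1.192 V

1.192 V


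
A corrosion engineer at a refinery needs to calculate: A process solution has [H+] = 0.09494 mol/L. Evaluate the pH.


pH = −log10[H+]
pH = −log10(0.09494) = 1.02

1.02


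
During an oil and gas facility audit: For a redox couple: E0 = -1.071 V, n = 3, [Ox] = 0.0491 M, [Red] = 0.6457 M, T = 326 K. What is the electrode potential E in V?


Apply the Nernst equation: E = E0 + (RT/nF)*ln([Ox]/[Red])
Step 1: RT/nF = 8.314*326/(3*96485) = 0.00936368 V
Step 2: [Ox]/[Red] = 0.0491/0.6457 = 0.076042
Step 3: ln(0.076042) = -2.576469
Step 4: correction = 0.00936368 * -2.576469 = -0.024 V
E = -1.071 + -0.024 = -1.095 V

-1.095 V


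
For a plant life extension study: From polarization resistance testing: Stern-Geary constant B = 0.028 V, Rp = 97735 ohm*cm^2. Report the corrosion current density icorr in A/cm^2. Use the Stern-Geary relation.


Apply the Stern-Geary relation: icorr = B / Rp
icorr = 0.028 / 97735 = 2.865×10^-7 A/cm^2

2.865×10^-7 A/cm^2


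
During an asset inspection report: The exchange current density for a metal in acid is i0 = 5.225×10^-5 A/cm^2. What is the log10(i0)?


i0 = 5.225×10^-5 A/cm^2
log10(i0) = -4.282

-4.282


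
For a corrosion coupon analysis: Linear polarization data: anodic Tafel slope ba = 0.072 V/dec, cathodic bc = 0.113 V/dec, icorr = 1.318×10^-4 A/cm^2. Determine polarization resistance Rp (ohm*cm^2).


Apply the Stern-Geary equation: Rp = ba*bc / (2.303*icorr*(ba+bc))
ba*bc = 0.072*0.113 = 0.008136
ba+bc = 0.185; 2.303*icorr*(ba+bc) = 2.303*1.318×10^-4*0.185 = 5.6154049×10^-5
Rp = 0.008136 / 5.6154049×10^-5 = 144.9 ohm*cm^2

144.9 ohm*cm^2


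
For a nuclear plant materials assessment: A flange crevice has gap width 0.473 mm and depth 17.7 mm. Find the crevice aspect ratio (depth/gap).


Aspect ratio = depth / gap
Ratio = 17.7 / 0.473 = 37.4

37.4


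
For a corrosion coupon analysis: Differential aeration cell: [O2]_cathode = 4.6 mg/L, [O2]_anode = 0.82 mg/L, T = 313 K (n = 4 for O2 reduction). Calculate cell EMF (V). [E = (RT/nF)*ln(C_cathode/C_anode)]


Apply the Nernst concentration-cell relation: E = (RT/nF)*ln(C_cathode/C_anode)
RT/nF = 8.314*313/(4*96485) = 0.00674271 V
ln(4.6/0.82) = 1.72451
E = 0.00674271 * 1.72451 = 0.01163 V

0.01163 V


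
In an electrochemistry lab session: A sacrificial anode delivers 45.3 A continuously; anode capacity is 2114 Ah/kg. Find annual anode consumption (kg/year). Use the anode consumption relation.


Annual consumption = current * hours per year / capacity
Rate = 45.3 * 8760 / 2114 = 187.7 kg/year

187.7 kg/year


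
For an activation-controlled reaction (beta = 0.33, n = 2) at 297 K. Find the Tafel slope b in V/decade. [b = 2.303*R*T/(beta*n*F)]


Apply the Tafel slope relation: b = 2.303*R*T/(beta*n*F)
Numerator: 2.303 * 8.314 * 297 = 5686.7
Denominator: 0.33 * 2 * 96485 = 63680.1
b = 5686.7 / 63680.1 = 0.0893 V/decade

0.0893 V/decade


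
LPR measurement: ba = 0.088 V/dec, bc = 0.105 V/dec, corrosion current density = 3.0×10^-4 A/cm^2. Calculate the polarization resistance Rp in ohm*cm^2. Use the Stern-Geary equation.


Apply the Stern-Geary equation: Rp = ba*bc / (2.303*icorr*(ba+bc))
ba*bc = 0.088*0.105 = 0.00924
ba+bc = 0.193; 2.303*icorr*(ba+bc) = 2.303*3.0×10^-4*0.193 = 1.333437×10^-4
Rp = 0.00924 / 1.333437×10^-4 = 69.29 ohm*cm^2

69.29 ohm*cm^2


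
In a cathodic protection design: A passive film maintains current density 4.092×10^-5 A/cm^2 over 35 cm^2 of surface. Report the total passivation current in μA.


I = i_pass * A, then convert A → μA (×10^6)
I = 4.092×10^-5 * 35 * 10^6 = 1432.2 μA

1432.2 μA


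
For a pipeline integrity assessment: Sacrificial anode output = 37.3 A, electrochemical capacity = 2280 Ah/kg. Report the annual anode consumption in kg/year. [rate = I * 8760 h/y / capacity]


Annual consumption = current * hours per year / capacity
Rate = 37.3 * 8760 / 2280 = 143.3 kg/year

143.3 kg/year


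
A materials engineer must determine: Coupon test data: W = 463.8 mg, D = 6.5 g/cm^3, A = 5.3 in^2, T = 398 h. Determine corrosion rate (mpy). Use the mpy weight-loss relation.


Apply the mpy weight-loss relation: CR = 534 * W / (D * A * T)
Numerator: 534 * 463.8 = 247669.2
Denominator: 6.5 * 5.3 * 398 = 13711.1
CR = 247669.2 / 13711.1 = 18.063 mpy

18.063 mpy


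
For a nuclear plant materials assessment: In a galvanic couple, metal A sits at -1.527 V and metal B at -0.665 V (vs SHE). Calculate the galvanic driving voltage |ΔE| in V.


Driving voltage is the absolute potential difference.
|ΔE| = |-1.527 − (-0.665)| = 0.862 V

0.862 V


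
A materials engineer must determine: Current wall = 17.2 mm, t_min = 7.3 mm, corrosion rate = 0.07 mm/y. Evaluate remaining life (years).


Apply the remaining-life relation: RL = (t_current − t_min) / CR
RL = (17.2 − 7.3) / 0.07 = 9.9 / 0.07 = 141.4 years

141.4 years


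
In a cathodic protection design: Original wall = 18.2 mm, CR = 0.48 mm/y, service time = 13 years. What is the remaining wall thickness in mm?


Remaining wall = original − CR × time
t = 18.2 − 0.48*13 = 18.2 − 6.24 = 11.96 mm

11.96 mm


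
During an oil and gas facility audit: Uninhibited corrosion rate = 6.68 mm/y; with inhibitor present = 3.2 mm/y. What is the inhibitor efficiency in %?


Apply the inhibitor-efficiency definition: IE = (CR_blank − CR_inh)/CR_blank × 100
IE = (6.68 − 3.2) / 6.68 × 100
IE = 3.48 / 6.68 × 100 = 52.1 %

52.1 %


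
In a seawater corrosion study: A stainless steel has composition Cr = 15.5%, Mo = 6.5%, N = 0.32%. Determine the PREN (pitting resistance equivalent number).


Apply the PREN formula: PREN = Cr + 3.3*Mo + 16*N
PREN = 15.5 + 3.3*6.5 + 16*0.32
PREN = 15.5 + 21.45 + 5.12 = 42.07

42.07


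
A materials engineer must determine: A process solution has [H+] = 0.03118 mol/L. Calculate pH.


pH = −log10[H+]
pH = −log10(0.03118) = 1.51

1.51


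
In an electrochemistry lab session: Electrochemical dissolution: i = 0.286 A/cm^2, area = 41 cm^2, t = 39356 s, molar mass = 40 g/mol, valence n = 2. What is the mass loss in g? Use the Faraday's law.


Apply Faraday's law: m = i*A*t*M / (n*F)
Total charge passed Q = i*A*t = 0.286*41*39356 = 461488.456 C
m = Q*M/(n*F) = 461488.456*40/(2*96485) = 95.6601 g

95.6601 g


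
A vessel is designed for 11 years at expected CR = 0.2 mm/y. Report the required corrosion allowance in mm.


Corrosion allowance = CR × design life
CA = 0.2 * 11 = 2.2 mm

2.2 mm


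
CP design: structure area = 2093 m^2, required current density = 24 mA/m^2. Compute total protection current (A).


I = area * current density, then convert mA → A (÷1000)
I = 2093 * 24 / 1000 = 50.23 A

50.23 A


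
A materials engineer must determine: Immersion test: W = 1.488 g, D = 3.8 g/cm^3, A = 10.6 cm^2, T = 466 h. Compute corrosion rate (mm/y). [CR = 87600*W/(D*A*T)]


Apply the mm/y weight-loss relation: CR = 87600 * W / (D * A * T)
Numerator: 87600 * 1.488 = 130348.8
Denominator: 3.8 * 10.6 * 466 = 18770.48
CR = 130348.8 / 18770.48 = 6.944351 mm/y

6.944351 mm/y


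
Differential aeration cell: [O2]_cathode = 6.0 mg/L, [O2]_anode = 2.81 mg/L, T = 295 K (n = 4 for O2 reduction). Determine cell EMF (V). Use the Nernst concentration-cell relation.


Apply the Nernst concentration-cell relation: E = (RT/nF)*ln(C_cathode/C_anode)
RT/nF = 8.314*295/(4*96485) = 0.00635495 V
ln(6.0/2.81) = 0.75857
E = 0.00635495 * 0.75857 = 0.00482 V

0.00482 V


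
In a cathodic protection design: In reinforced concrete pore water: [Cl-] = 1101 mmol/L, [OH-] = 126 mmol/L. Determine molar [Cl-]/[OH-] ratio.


Threshold parameter = [Cl-] / [OH-] (molar basis; both in mmol/L, so units cancel)
Ratio = 1101 / 126 = 8.74

8.74


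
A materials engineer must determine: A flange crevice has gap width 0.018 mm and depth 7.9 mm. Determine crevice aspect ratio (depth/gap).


Aspect ratio = depth / gap
Ratio = 7.9 / 0.018 = 438.9

438.9


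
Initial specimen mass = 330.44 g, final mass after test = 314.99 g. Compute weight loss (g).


Weight loss = initial − final
WL = 330.44 − 314.99 = 15.45 g

15.45 g


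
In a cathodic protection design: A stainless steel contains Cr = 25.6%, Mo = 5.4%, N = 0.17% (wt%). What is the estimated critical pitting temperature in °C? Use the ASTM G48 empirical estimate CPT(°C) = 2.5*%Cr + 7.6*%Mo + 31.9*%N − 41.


Apply the ASTM G48 empirical CPT estimate: CPT(°C) = 2.5*%Cr + 7.6*%Mo + 31.9*%N − 41
2.5*25.6 = 64; 7.6*5.4 = 41.04; 31.9*0.17 = 5.423
CPT = 64 + 41.04 + 5.423 − 41 = 69.463 °C
Rounded to 0.1 °C: CPT ≈ 69.5 °C

69.5 °C


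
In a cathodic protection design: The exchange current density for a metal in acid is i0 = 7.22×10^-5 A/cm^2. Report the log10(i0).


i0 = 7.22×10^-5 A/cm^2
log10(i0) = -4.141

-4.141


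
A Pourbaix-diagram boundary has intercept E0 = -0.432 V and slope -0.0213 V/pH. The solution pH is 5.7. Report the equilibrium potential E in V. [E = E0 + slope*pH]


Apply the Pourbaix line equation: E = E0 + slope*pH
E = -0.432 + (-0.0213)*5.7 = -0.432 + (-0.12141) = -0.55341 V
Rounded to 3 decimal places: E = -0.553 V

-0.553 V


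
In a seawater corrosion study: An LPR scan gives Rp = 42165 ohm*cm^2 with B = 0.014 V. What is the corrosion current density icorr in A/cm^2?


Apply the Stern-Geary relation: icorr = B / Rp
icorr = 0.014 / 42165 = 3.32×10^-7 A/cm^2

3.32×10^-7 A/cm^2


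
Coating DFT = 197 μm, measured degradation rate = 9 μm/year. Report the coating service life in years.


Service life = thickness / degradation rate
Life = 197 / 9 = 21.9 years

21.9 years


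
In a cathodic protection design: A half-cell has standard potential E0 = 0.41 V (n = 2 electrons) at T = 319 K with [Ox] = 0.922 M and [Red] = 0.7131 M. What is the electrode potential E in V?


Apply the Nernst equation: E = E0 + (RT/nF)*ln([Ox]/[Red])
Step 1: RT/nF = 8.314*319/(2*96485) = 0.01374393 V
Step 2: [Ox]/[Red] = 0.922/0.7131 = 1.292946
Step 3: ln(1.292946) = 0.256923
Step 4: correction = 0.01374393 * 0.256923 = 0.0035 V
E = 0.41 + 0.0035 = 0.4135 V

0.4135 V


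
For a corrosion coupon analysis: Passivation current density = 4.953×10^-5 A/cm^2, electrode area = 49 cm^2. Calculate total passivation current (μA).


I = i_pass * A, then convert A → μA (×10^6)
I = 4.953×10^-5 * 49 * 10^6 = 2426.97 μA

2426.97 μA


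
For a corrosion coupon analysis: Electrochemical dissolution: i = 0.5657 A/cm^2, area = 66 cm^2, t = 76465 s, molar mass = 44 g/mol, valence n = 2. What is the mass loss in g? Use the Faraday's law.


Apply Faraday's law: m = i*A*t*M / (n*F)
Total charge passed Q = i*A*t = 0.5657*66*76465 = 2854912.533 C
m = Q*M/(n*F) = 2854912.533*44/(2*96485) = 650.962 g

650.962 g


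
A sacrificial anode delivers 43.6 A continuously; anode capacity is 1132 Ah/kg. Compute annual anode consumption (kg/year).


Annual consumption = current * hours per year / capacity
Rate = 43.6 * 8760 / 1132 = 337.4 kg/year

337.4 kg/year


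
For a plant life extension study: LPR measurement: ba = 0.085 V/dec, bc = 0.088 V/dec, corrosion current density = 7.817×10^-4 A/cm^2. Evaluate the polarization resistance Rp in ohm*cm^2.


Apply the Stern-Geary equation: Rp = ba*bc / (2.303*icorr*(ba+bc))
ba*bc = 0.085*0.088 = 0.00748
ba+bc = 0.173; 2.303*icorr*(ba+bc) = 2.303*7.817×10^-4*0.173 = 3.1144413×10^-4
Rp = 0.00748 / 3.1144413×10^-4 = 24.02 ohm*cm^2

24.02 ohm*cm^2


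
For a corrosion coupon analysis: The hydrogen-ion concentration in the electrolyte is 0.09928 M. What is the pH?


pH = −log10[H+]
pH = −log10(0.09928) = 1.0

1.0


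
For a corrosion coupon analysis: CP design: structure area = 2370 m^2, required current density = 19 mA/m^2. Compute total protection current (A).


I = area * current density, then convert mA → A (÷1000)
I = 2370 * 19 / 1000 = 45.03 A

45.03 A


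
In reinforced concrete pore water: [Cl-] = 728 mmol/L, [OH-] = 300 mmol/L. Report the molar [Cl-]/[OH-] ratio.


Threshold parameter = [Cl-] / [OH-] (molar basis; both in mmol/L, so units cancel)
Ratio = 728 / 300 = 2.43

2.43
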